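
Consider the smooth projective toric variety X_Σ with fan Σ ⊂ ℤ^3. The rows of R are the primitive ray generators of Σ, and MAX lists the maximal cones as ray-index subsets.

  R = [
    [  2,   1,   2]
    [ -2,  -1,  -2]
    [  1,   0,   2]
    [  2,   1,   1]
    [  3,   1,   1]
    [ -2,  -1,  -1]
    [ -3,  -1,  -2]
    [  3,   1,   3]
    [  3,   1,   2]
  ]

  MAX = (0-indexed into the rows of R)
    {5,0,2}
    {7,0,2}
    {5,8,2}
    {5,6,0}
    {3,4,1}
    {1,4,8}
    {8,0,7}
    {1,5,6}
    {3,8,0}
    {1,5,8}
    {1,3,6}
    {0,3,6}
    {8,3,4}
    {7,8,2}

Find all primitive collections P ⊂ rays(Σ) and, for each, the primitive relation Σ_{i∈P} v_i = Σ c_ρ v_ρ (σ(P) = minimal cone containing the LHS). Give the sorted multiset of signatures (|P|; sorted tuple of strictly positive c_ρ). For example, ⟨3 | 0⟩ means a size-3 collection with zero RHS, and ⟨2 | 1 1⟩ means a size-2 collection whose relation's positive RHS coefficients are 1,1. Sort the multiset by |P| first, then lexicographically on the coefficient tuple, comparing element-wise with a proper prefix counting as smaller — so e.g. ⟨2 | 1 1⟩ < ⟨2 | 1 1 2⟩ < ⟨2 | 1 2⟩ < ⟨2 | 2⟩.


The 18 primitive collections of Σ (r=9, n=3):

  P={0,1}:  v_{0} + v_{1} = 0  so sig = ⟨2 | 0⟩
  P={3,5}:  v_{3} + v_{5} = 0  so sig = ⟨2 | 0⟩
  P={6,8}:  v_{6} + v_{8} = 0  so sig = ⟨2 | 0⟩
  P={2,3}:  v_{2} + v_{3} = v_{7}  so sig = ⟨2 | 1⟩
  P={5,7}:  v_{5} + v_{7} = v_{2}  so sig = ⟨2 | 1⟩
  P={0,4}:  v_{0} + v_{4} = v_{3} + v_{8}  so sig = ⟨2 | 1 1⟩
  P={1,7}:  v_{1} + v_{7} = v_{5} + v_{8}  so sig = ⟨2 | 1 1⟩
  P={3,7}:  v_{3} + v_{7} = v_{0} + v_{8}  so sig = ⟨2 | 1 1⟩
  P={4,5}:  v_{4} + v_{5} = v_{1} + v_{8}  so sig = ⟨2 | 1 1⟩
  P={4,6}:  v_{4} + v_{6} = v_{1} + v_{3}  so sig = ⟨2 | 1 1⟩
  P={6,7}:  v_{6} + v_{7} = v_{0} + v_{5}  so sig = ⟨2 | 1 1⟩
  P={1,2}:  v_{1} + v_{2} = 2·v_{5} + v_{8}  so sig = ⟨2 | 1 2⟩
  P={2,4}:  v_{2} + v_{4} = v_{5} + 2·v_{8}  so sig = ⟨2 | 1 2⟩
  P={2,6}:  v_{2} + v_{6} = v_{0} + 2·v_{5}  so sig = ⟨2 | 1 2⟩
  P={4,7}:  v_{4} + v_{7} = 2·v_{8}  so sig = ⟨2 | 2⟩
  P={0,5,8}:  v_{0} + v_{5} + v_{8} = v_{7}  so sig = ⟨3 | 1⟩
  P={1,3,8}:  v_{1} + v_{3} + v_{8} = v_{4}  so sig = ⟨3 | 1⟩
  P={0,2,8}:  v_{0} + v_{2} + v_{8} = 2·v_{7}  so sig = ⟨3 | 2⟩

Hence PRS(X_Σ) =
{ ⟨2 | 0⟩ ×3,  ⟨2 | 1⟩ ×2,  ⟨2 | 1 1⟩ ×6,  ⟨2 | 1 2⟩ ×3,  ⟨2 | 2⟩,  ⟨3 | 1⟩ ×2,  ⟨3 | 2⟩ }


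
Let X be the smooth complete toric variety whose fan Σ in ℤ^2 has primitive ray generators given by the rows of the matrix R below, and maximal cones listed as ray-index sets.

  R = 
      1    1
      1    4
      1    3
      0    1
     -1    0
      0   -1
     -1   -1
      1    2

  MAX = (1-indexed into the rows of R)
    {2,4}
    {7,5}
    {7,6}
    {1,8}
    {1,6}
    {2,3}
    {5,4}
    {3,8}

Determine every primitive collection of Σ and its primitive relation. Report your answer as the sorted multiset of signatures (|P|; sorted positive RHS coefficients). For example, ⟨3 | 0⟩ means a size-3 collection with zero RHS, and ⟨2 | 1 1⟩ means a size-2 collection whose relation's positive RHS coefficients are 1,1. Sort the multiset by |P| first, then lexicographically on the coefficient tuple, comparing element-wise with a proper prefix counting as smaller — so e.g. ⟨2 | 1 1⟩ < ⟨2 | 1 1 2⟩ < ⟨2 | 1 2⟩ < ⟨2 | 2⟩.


Primitive collections (20):

  • {1,7}:  v_{1} + v_{7} = 0 — sig = ⟨2 | 0⟩
  • {4,6}:  v_{4} + v_{6} = 0 — sig = ⟨2 | 0⟩
  • {1,4}:  v_{1} + v_{4} = v_{8} — sig = ⟨2 | 1⟩
  • {1,5}:  v_{1} + v_{5} = v_{4} — sig = ⟨2 | 1⟩
  • {2,6}:  v_{2} + v_{6} = v_{3} — sig = ⟨2 | 1⟩
  • {3,4}:  v_{3} + v_{4} = v_{2} — sig = ⟨2 | 1⟩
  • {3,6}:  v_{3} + v_{6} = v_{8} — sig = ⟨2 | 1⟩
  • {4,7}:  v_{4} + v_{7} = v_{5} — sig = ⟨2 | 1⟩
  • {4,8}:  v_{4} + v_{8} = v_{3} — sig = ⟨2 | 1⟩
  • {5,6}:  v_{5} + v_{6} = v_{7} — sig = ⟨2 | 1⟩
  • {6,8}:  v_{6} + v_{8} = v_{1} — sig = ⟨2 | 1⟩
  • {7,8}:  v_{7} + v_{8} = v_{4} — sig = ⟨2 | 1⟩
  • {1,2}:  v_{1} + v_{2} = v_{3} + v_{8} — sig = ⟨2 | 1 1⟩
  • {1,3}:  v_{1} + v_{3} = 2·v_{8} — sig = ⟨2 | 2⟩
  • {2,8}:  v_{2} + v_{8} = 2·v_{3} — sig = ⟨2 | 2⟩
  • {3,7}:  v_{3} + v_{7} = 2·v_{4} — sig = ⟨2 | 2⟩
  • {5,8}:  v_{5} + v_{8} = 2·v_{4} — sig = ⟨2 | 2⟩
  • {2,7}:  v_{2} + v_{7} = 3·v_{4} — sig = ⟨2 | 3⟩
  • {3,5}:  v_{3} + v_{5} = 3·v_{4} — sig = ⟨2 | 3⟩
  • {2,5}:  v_{2} + v_{5} = 4·v_{4} — sig = ⟨2 | 4⟩

so the primitive-relation signature multiset is
    ⟨2 | 0⟩
    ⟨2 | 0⟩
    ⟨2 | 1⟩
    ⟨2 | 1⟩
    ⟨2 | 1⟩
    ⟨2 | 1⟩
    ⟨2 | 1⟩
    ⟨2 | 1⟩
    ⟨2 | 1⟩
    ⟨2 | 1⟩
    ⟨2 | 1⟩
    ⟨2 | 1⟩
    ⟨2 | 1 1⟩
    ⟨2 | 2⟩
    ⟨2 | 2⟩
    ⟨2 | 2⟩
    ⟨2 | 2⟩
    ⟨2 | 3⟩
    ⟨2 | 3⟩
    ⟨2 | 4⟩


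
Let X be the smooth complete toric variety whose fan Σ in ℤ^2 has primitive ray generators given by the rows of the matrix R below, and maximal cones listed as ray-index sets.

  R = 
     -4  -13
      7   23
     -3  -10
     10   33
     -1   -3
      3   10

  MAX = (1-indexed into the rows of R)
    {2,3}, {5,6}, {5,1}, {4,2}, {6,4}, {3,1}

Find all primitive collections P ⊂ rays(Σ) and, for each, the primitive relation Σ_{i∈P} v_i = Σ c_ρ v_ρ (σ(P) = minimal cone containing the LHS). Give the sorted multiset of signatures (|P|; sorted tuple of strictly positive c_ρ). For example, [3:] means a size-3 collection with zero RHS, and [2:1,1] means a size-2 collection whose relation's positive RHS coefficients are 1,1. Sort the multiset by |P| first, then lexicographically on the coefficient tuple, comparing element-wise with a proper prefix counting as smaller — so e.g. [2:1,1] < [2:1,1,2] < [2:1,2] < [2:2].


The 9 primitive collections of Σ (r=6, n=2):

  • {3,6}:  v_{3} + v_{6} = 0  →  sig = [2:]
  • {1,2}:  v_{1} + v_{2} = v_{6}  →  sig = [2:1]
  • {1,6}:  v_{1} + v_{6} = v_{5}  →  sig = [2:1]
  • {2,6}:  v_{2} + v_{6} = v_{4}  →  sig = [2:1]
  • {3,4}:  v_{3} + v_{4} = v_{2}  →  sig = [2:1]
  • {3,5}:  v_{3} + v_{5} = v_{1}  →  sig = [2:1]
  • {1,4}:  v_{1} + v_{4} = 2·v_{6}  →  sig = [2:2]
  • {2,5}:  v_{2} + v_{5} = 2·v_{6}  →  sig = [2:2]
  • {4,5}:  v_{4} + v_{5} = 3·v_{6}  →  sig = [2:3]

so the primitive-relation signature multiset is
[[2:], [2:1], [2:1], [2:1], [2:1], [2:1], [2:2], [2:2], [2:3]]


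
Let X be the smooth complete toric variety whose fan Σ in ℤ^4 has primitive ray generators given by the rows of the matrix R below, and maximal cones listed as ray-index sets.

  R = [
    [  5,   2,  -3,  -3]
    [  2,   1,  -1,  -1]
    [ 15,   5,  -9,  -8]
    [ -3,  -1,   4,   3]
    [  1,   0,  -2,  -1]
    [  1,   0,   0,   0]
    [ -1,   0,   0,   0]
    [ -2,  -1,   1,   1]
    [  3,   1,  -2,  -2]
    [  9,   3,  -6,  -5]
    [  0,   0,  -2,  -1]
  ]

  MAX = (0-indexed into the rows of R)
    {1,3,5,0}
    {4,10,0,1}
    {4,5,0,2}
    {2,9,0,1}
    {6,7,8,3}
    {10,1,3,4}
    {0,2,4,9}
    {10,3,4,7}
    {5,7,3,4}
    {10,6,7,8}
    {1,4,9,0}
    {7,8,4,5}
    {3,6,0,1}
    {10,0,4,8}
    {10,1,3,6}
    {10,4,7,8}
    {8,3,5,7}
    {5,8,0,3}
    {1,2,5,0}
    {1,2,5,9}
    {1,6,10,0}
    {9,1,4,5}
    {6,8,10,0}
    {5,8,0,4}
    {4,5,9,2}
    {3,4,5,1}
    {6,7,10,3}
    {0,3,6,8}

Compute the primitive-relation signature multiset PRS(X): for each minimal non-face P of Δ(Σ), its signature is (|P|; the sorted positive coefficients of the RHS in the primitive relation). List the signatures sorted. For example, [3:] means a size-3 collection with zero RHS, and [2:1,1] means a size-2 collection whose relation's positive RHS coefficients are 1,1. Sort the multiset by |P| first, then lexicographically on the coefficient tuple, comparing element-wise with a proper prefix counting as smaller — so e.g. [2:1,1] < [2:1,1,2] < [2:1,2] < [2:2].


Primitive collections (23):

  • {1,7}:  v_{1} + v_{7} = 0 ; sig = [2:]
  • {5,6}:  v_{5} + v_{6} = 0 ; sig = [2:]
  • {0,7}:  v_{0} + v_{7} = v_{8} ; sig = [2:1]
  • {1,8}:  v_{1} + v_{8} = v_{0} ; sig = [2:1]
  • {4,6}:  v_{4} + v_{6} = v_{10} ; sig = [2:1]
  • {5,10}:  v_{5} + v_{10} = v_{4} ; sig = [2:1]
  • {2,6}:  v_{2} + v_{6} = v_{0} + v_{9} ; sig = [2:1,1]
  • {2,10}:  v_{2} + v_{10} = v_{0} + v_{4} + v_{9} ; sig = [2:1,1,1]
  • {6,9}:  v_{6} + v_{9} = v_{0} + v_{1} + v_{4} ; sig = [2:1,1,1]
  • {7,9}:  v_{7} + v_{9} = v_{0} + v_{4} + v_{5} ; sig = [2:1,1,1]
  • {8,9}:  v_{8} + v_{9} = 2·v_{0} + v_{4} + v_{5} ; sig = [2:1,1,2]
  • {9,10}:  v_{9} + v_{10} = v_{0} + v_{1} + 2·v_{4} ; sig = [2:1,1,2]
  • {2,7}:  v_{2} + v_{7} = 2·v_{0} + v_{4} + 2·v_{5} ; sig = [2:1,2,2]
  • {2,3}:  v_{2} + v_{3} = v_{0} + 2·v_{1} + 3·v_{5} ; sig = [2:1,2,3]
  • {2,8}:  v_{2} + v_{8} = 3·v_{0} + v_{4} + 2·v_{5} ; sig = [2:1,2,3]
  • {3,9}:  v_{3} + v_{9} = 2·v_{1} + 2·v_{5} ; sig = [2:2,2]
  • {3,8,10}:  v_{3} + v_{8} + v_{10} = 0 ; sig = [3:]
  • {0,3,10}:  v_{0} + v_{3} + v_{10} = v_{1} ; sig = [3:1]
  • {0,5,9}:  v_{0} + v_{5} + v_{9} = v_{2} ; sig = [3:1]
  • {3,4,8}:  v_{3} + v_{4} + v_{8} = v_{5} ; sig = [3:1]
  • {0,3,4}:  v_{0} + v_{3} + v_{4} = v_{1} + v_{5} ; sig = [3:1,1]
  • {1,2,4}:  v_{1} + v_{2} + v_{4} = 2·v_{9} ; sig = [3:2]
  • {0,1,4,5}:  v_{0} + v_{1} + v_{4} + v_{5} = v_{9} ; sig = [4:1]

Signatures (|P|; sorted positive RHS coefficients), sorted:
[[2:], [2:], [2:1], [2:1], [2:1], [2:1], [2:1,1], [2:1,1,1], [2:1,1,1], [2:1,1,1], [2:1,1,2], [2:1,1,2], [2:1,2,2], [2:1,2,3], [2:1,2,3], [2:2,2], [3:], [3:1], [3:1], [3:1], [3:1,1], [3:2], [4:1]]


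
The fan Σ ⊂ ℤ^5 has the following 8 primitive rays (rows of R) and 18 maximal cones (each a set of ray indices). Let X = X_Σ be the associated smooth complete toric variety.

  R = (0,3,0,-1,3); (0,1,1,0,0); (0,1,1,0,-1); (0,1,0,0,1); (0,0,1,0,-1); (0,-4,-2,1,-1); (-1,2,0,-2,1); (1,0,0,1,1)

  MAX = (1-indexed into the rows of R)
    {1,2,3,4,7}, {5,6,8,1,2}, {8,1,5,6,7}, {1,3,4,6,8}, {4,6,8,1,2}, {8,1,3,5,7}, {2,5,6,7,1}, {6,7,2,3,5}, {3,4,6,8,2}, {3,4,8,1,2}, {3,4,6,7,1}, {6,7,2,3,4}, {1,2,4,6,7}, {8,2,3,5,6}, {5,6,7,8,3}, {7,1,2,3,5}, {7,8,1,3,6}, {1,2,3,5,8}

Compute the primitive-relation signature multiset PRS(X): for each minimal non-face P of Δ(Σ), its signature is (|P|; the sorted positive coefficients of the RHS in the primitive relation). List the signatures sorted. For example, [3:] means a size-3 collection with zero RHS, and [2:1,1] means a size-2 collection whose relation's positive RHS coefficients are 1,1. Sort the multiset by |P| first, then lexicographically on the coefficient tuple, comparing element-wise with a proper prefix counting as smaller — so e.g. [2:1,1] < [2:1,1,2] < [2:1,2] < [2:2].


Primitive collections (5):

  P={4,5}:  v_{4} + v_{5} = v_{2} ; sig = [2:1]
  P={4,7,8}:  v_{4} + v_{7} + v_{8} = v_{1} ; sig = [3:1]
  P={2,7,8}:  v_{2} + v_{7} + v_{8} = v_{1} + v_{5} ; sig = [3:1,1]
  P={1,3,5,6}:  v_{1} + v_{3} + v_{5} + v_{6} = 0 ; sig = [4:]
  P={1,2,3,6}:  v_{1} + v_{2} + v_{3} + v_{6} = v_{4} ; sig = [4:1]

Sorted signature multiset PRS(X):
    |P|=2: 1 collection, coeffs (1)
    |P|=3: 2 collections, coeffs (1), (1,1)
    |P|=4: 2 collections, coeffs (), (1)


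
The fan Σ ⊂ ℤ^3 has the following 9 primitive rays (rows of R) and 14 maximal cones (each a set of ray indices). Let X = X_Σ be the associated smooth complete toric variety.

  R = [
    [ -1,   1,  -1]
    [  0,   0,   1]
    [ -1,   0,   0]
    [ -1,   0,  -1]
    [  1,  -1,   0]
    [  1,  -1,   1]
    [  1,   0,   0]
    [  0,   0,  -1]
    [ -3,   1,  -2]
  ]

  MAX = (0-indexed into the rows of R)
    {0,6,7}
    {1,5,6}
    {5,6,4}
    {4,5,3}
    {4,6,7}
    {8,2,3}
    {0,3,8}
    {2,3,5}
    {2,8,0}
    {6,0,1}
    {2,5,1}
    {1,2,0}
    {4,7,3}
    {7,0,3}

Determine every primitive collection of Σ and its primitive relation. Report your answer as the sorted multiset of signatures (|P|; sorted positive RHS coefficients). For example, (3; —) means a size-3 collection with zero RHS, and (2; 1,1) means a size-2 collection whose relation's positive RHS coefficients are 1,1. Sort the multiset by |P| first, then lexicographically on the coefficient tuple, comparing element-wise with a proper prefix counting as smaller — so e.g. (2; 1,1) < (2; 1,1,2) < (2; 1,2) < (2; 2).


|primitive collections| = 16. Relations:

  {0,5}:  v_{0} + v_{5} = 0  so sig = (2; —)
  {1,7}:  v_{1} + v_{7} = 0  so sig = (2; —)
  {2,6}:  v_{2} + v_{6} = 0  so sig = (2; —)
  {0,4}:  v_{0} + v_{4} = v_{7}  so sig = (2; 1)
  {1,3}:  v_{1} + v_{3} = v_{2}  so sig = (2; 1)
  {1,4}:  v_{1} + v_{4} = v_{5}  so sig = (2; 1)
  {2,7}:  v_{2} + v_{7} = v_{3}  so sig = (2; 1)
  {3,6}:  v_{3} + v_{6} = v_{7}  so sig = (2; 1)
  {5,7}:  v_{5} + v_{7} = v_{4}  so sig = (2; 1)
  {2,4}:  v_{2} + v_{4} = v_{3} + v_{5}  so sig = (2; 1,1)
  {5,8}:  v_{5} + v_{8} = v_{2} + v_{3}  so sig = (2; 1,1)
  {6,8}:  v_{6} + v_{8} = v_{0} + v_{3}  so sig = (2; 1,1)
  {1,8}:  v_{1} + v_{8} = v_{0} + 2·v_{2}  so sig = (2; 1,2)
  {7,8}:  v_{7} + v_{8} = v_{0} + 2·v_{3}  so sig = (2; 1,2)
  {4,8}:  v_{4} + v_{8} = 2·v_{3}  so sig = (2; 2)
  {0,2,3}:  v_{0} + v_{2} + v_{3} = v_{8}  so sig = (3; 1)

Signatures (|P|; sorted positive RHS coefficients), sorted:
{ (2; —) ×3,  (2; 1) ×6,  (2; 1,1) ×3,  (2; 1,2) ×2,  (2; 2),  (3; 1) }


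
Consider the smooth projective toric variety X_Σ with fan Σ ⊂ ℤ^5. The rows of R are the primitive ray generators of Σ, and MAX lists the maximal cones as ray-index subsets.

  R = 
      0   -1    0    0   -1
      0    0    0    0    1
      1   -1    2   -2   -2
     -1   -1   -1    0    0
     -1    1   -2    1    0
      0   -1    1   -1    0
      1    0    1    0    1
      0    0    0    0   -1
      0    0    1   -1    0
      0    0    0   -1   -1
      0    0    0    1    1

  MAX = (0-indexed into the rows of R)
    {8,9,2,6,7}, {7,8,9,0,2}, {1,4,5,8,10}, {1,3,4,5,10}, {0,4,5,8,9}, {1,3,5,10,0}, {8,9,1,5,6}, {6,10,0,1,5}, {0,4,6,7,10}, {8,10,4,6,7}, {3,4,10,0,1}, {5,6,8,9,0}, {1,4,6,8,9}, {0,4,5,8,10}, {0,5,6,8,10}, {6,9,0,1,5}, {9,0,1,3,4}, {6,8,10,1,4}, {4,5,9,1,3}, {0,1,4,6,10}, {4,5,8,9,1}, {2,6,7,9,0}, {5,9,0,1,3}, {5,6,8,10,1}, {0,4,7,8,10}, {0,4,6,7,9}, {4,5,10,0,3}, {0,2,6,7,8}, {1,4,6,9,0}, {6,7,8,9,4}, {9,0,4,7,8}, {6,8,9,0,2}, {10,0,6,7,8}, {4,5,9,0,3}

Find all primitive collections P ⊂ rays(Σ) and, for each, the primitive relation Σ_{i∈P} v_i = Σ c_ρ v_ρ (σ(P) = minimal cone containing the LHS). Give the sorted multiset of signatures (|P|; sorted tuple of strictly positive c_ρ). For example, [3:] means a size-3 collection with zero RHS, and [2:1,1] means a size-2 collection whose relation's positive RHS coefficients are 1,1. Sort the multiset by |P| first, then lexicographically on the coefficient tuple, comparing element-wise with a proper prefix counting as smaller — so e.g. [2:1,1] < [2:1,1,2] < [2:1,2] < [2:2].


The 16 primitive collections of Σ (r=11, n=5):

  P={1,7}:  v_{1} + v_{7} = 0 — sig = [2:]
  P={9,10}:  v_{9} + v_{10} = 0 — sig = [2:]
  P={2,4}:  v_{2} + v_{4} = v_{7} + v_{9} — sig = [2:1,1]
  P={5,7}:  v_{5} + v_{7} = v_{0} + v_{8} — sig = [2:1,1]
  P={2,3}:  v_{2} + v_{3} = v_{0} + v_{5} + v_{9} — sig = [2:1,1,1]
  P={3,7}:  v_{3} + v_{7} = v_{0} + v_{4} + v_{5} — sig = [2:1,1,1]
  P={1,2}:  v_{1} + v_{2} = v_{0} + v_{6} + v_{8} + v_{9} — sig = [2:1,1,1,1]
  P={2,10}:  v_{2} + v_{10} = v_{0} + v_{6} + v_{7} + v_{8} — sig = [2:1,1,1,1]
  P={2,5}:  v_{2} + v_{5} = 2·v_{0} + v_{6} + 2·v_{8} + v_{9} — sig = [2:1,1,2,2]
  P={3,6}:  v_{3} + v_{6} = v_{0} + 2·v_{1} — sig = [2:1,2]
  P={3,8}:  v_{3} + v_{8} = v_{4} + 2·v_{5} — sig = [2:1,2]
  P={0,1,8}:  v_{0} + v_{1} + v_{8} = v_{5} — sig = [3:1]
  P={4,5,6}:  v_{4} + v_{5} + v_{6} = v_{1} — sig = [3:1]
  P={0,4,6,8}:  v_{0} + v_{4} + v_{6} + v_{8} = 0 — sig = [4:]
  P={0,1,4,5}:  v_{0} + v_{1} + v_{4} + v_{5} = v_{3} — sig = [4:1]
  P={0,6,7,8,9}:  v_{0} + v_{6} + v_{7} + v_{8} + v_{9} = v_{2} — sig = [5:1]

Sorted signature multiset PRS(X):
[[2:], [2:], [2:1,1], [2:1,1], [2:1,1,1], [2:1,1,1], [2:1,1,1,1], [2:1,1,1,1], [2:1,1,2,2], [2:1,2], [2:1,2], [3:1], [3:1], [4:], [4:1], [5:1]]


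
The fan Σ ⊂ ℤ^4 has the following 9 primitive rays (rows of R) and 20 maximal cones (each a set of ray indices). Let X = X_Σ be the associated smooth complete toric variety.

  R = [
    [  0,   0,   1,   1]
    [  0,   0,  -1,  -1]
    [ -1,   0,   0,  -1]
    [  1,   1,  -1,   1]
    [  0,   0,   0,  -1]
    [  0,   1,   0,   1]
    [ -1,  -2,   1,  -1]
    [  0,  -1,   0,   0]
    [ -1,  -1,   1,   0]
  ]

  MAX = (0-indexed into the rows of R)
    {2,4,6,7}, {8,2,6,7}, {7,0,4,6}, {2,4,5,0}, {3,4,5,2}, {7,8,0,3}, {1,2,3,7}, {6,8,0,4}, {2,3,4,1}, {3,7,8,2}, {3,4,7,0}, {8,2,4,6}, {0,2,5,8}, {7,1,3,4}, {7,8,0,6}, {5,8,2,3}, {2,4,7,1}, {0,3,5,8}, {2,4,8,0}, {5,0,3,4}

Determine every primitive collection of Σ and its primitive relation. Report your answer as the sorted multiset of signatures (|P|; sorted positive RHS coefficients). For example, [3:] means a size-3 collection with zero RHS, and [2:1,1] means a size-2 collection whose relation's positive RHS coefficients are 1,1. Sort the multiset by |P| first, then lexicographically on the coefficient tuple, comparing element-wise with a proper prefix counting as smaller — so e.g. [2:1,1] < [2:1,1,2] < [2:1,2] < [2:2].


14 minimal non-faces of Δ(Σ) (on 9 rays):

  {0,1}:  v_{0} + v_{1} = 0  ⟹  sig = [2:]
  {3,6}:  v_{3} + v_{6} = v_{7}  ⟹  sig = [2:1]
  {5,6}:  v_{5} + v_{6} = v_{8}  ⟹  sig = [2:1]
  {1,5}:  v_{1} + v_{5} = v_{2} + v_{3}  ⟹  sig = [2:1,1]
  {1,8}:  v_{1} + v_{8} = v_{2} + v_{7}  ⟹  sig = [2:1,1]
  {5,7}:  v_{5} + v_{7} = v_{3} + v_{8}  ⟹  sig = [2:1,1]
  {1,6}:  v_{1} + v_{6} = v_{2} + v_{4} + 2·v_{7}  ⟹  sig = [2:1,1,2]
  {3,4,8}:  v_{3} + v_{4} + v_{8} = 0  ⟹  sig = [3:]
  {0,2,3}:  v_{0} + v_{2} + v_{3} = v_{5}  ⟹  sig = [3:1]
  {0,2,7}:  v_{0} + v_{2} + v_{7} = v_{8}  ⟹  sig = [3:1]
  {4,7,8}:  v_{4} + v_{7} + v_{8} = v_{6}  ⟹  sig = [3:1]
  {4,5,8}:  v_{4} + v_{5} + v_{8} = v_{0} + v_{2}  ⟹  sig = [3:1,1]
  {0,2,6}:  v_{0} + v_{2} + v_{6} = v_{4} + 2·v_{8}  ⟹  sig = [3:1,2]
  {2,3,4,7}:  v_{2} + v_{3} + v_{4} + v_{7} = v_{1}  ⟹  sig = [4:1]

Sorted signature multiset PRS(X):
{ [2:],  [2:1] ×2,  [2:1,1] ×3,  [2:1,1,2],  [3:],  [3:1] ×3,  [3:1,1],  [3:1,2],  [4:1] }


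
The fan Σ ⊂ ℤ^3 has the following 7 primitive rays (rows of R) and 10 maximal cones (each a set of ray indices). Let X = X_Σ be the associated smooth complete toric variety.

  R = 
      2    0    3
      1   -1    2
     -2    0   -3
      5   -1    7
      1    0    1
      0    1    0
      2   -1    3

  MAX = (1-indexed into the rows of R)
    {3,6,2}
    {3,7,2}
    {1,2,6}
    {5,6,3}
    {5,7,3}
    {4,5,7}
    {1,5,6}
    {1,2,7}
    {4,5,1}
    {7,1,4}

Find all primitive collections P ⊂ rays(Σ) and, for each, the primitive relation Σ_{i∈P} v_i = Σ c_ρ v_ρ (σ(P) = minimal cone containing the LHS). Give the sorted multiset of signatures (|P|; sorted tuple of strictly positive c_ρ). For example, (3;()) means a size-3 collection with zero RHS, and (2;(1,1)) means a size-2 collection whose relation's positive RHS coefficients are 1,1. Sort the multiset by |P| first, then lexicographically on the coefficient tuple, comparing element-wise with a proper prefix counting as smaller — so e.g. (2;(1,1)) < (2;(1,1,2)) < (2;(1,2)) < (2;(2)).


Minimal non-faces — 7 found among 7 rays, 10 max cones:

  {1,3}:  v_{1} + v_{3} = 0  →  sig = (2;())
  {2,5}:  v_{2} + v_{5} = v_{7}  →  sig = (2;(1))
  {6,7}:  v_{6} + v_{7} = v_{1}  →  sig = (2;(1))
  {3,4}:  v_{3} + v_{4} = v_{5} + v_{7}  →  sig = (2;(1,1))
  {2,4}:  v_{2} + v_{4} = v_{1} + 2·v_{7}  →  sig = (2;(1,2))
  {4,6}:  v_{4} + v_{6} = 2·v_{1} + v_{5}  →  sig = (2;(1,2))
  {1,5,7}:  v_{1} + v_{5} + v_{7} = v_{4}  →  sig = (3;(1))

Signatures (|P|; sorted positive RHS coefficients), sorted:
    |P|=2: 6 collections, coeffs (), (1), (1), (1,1), (1,2), (1,2)
    |P|=3: 1 collection, coeffs (1)


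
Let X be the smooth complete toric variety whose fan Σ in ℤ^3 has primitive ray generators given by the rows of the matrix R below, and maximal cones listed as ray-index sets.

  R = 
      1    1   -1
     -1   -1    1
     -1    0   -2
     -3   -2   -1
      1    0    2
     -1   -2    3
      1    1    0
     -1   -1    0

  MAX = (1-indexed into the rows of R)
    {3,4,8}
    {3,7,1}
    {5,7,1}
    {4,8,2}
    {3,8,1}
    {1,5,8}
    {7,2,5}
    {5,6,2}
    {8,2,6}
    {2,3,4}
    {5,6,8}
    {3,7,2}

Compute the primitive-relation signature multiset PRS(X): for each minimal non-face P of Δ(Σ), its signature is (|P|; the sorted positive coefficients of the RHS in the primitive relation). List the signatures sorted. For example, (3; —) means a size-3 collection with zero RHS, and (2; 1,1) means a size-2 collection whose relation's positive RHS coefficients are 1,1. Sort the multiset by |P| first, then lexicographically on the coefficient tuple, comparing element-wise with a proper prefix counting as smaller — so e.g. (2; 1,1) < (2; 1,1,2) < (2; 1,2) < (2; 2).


Σ has 12 primitive collections:

  • {1,2}:  v_{1} + v_{2} = 0  →  sig = (2; —)
  • {3,5}:  v_{3} + v_{5} = 0  →  sig = (2; —)
  • {7,8}:  v_{7} + v_{8} = 0  →  sig = (2; —)
  • {1,4}:  v_{1} + v_{4} = v_{3} + v_{8}  →  sig = (2; 1,1)
  • {1,6}:  v_{1} + v_{6} = v_{5} + v_{8}  →  sig = (2; 1,1)
  • {3,6}:  v_{3} + v_{6} = v_{2} + v_{8}  →  sig = (2; 1,1)
  • {4,5}:  v_{4} + v_{5} = v_{2} + v_{8}  →  sig = (2; 1,1)
  • {4,7}:  v_{4} + v_{7} = v_{2} + v_{3}  →  sig = (2; 1,1)
  • {6,7}:  v_{6} + v_{7} = v_{2} + v_{5}  →  sig = (2; 1,1)
  • {4,6}:  v_{4} + v_{6} = 2·v_{2} + 2·v_{8}  →  sig = (2; 2,2)
  • {2,3,8}:  v_{2} + v_{3} + v_{8} = v_{4}  →  sig = (3; 1)
  • {2,5,8}:  v_{2} + v_{5} + v_{8} = v_{6}  →  sig = (3; 1)

Hence PRS(X_Σ) =
[(2; —), (2; —), (2; —), (2; 1,1), (2; 1,1), (2; 1,1), (2; 1,1), (2; 1,1), (2; 1,1), (2; 2,2), (3; 1), (3; 1)]


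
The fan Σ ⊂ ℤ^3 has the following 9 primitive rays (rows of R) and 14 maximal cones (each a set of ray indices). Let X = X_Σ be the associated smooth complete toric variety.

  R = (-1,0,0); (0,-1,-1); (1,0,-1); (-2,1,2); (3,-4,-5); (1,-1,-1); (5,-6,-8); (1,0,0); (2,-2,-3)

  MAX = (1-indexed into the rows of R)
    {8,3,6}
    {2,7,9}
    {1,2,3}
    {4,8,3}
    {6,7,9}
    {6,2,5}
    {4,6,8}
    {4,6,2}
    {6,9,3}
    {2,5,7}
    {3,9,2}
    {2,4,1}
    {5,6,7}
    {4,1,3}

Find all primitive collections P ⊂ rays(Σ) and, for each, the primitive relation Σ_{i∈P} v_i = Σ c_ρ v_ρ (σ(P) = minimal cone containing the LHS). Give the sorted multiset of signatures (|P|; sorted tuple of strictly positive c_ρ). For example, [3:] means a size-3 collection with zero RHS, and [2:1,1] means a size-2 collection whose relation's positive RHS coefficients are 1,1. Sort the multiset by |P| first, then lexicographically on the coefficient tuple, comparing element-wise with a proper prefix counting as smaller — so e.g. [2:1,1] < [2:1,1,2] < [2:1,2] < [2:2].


Σ has 20 primitive collections:

  • {1,8}:  v_{1} + v_{8} = 0  so sig = [2:]
  • {1,6}:  v_{1} + v_{6} = v_{2}  so sig = [2:1]
  • {2,8}:  v_{2} + v_{8} = v_{6}  so sig = [2:1]
  • {4,9}:  v_{4} + v_{9} = v_{2}  so sig = [2:1]
  • {5,9}:  v_{5} + v_{9} = v_{7}  so sig = [2:1]
  • {4,7}:  v_{4} + v_{7} = v_{2} + v_{5}  so sig = [2:1,1]
  • {1,5}:  v_{1} + v_{5} = 2·v_{2} + v_{9}  so sig = [2:1,2]
  • {1,9}:  v_{1} + v_{9} = 2·v_{2} + v_{3}  so sig = [2:1,2]
  • {4,5}:  v_{4} + v_{5} = 2·v_{2} + v_{6}  so sig = [2:1,2]
  • {5,8}:  v_{5} + v_{8} = 2·v_{6} + v_{9}  so sig = [2:1,2]
  • {8,9}:  v_{8} + v_{9} = v_{3} + 2·v_{6}  so sig = [2:1,2]
  • {3,5}:  v_{3} + v_{5} = 2·v_{9}  so sig = [2:2]
  • {1,7}:  v_{1} + v_{7} = 2·v_{2} + 2·v_{9}  so sig = [2:2,2]
  • {7,8}:  v_{7} + v_{8} = 2·v_{6} + 2·v_{9}  so sig = [2:2,2]
  • {3,7}:  v_{3} + v_{7} = 3·v_{9}  so sig = [2:3]
  • {3,4,6}:  v_{3} + v_{4} + v_{6} = 0  so sig = [3:]
  • {2,3,4}:  v_{2} + v_{3} + v_{4} = v_{1}  so sig = [3:1]
  • {2,3,6}:  v_{2} + v_{3} + v_{6} = v_{9}  so sig = [3:1]
  • {2,6,9}:  v_{2} + v_{6} + v_{9} = v_{5}  so sig = [3:1]
  • {2,6,7}:  v_{2} + v_{6} + v_{7} = 2·v_{5}  so sig = [3:2]

Sorted signature multiset PRS(X):
    |P|=2: 15 collections, coeffs (), (1), (1), (1), (1), (1,1), (1,2), (1,2), (1,2), (1,2), (1,2), (2), (2,2), (2,2), (3)
    |P|=3: 5 collections, coeffs (), (1), (1), (1), (2)


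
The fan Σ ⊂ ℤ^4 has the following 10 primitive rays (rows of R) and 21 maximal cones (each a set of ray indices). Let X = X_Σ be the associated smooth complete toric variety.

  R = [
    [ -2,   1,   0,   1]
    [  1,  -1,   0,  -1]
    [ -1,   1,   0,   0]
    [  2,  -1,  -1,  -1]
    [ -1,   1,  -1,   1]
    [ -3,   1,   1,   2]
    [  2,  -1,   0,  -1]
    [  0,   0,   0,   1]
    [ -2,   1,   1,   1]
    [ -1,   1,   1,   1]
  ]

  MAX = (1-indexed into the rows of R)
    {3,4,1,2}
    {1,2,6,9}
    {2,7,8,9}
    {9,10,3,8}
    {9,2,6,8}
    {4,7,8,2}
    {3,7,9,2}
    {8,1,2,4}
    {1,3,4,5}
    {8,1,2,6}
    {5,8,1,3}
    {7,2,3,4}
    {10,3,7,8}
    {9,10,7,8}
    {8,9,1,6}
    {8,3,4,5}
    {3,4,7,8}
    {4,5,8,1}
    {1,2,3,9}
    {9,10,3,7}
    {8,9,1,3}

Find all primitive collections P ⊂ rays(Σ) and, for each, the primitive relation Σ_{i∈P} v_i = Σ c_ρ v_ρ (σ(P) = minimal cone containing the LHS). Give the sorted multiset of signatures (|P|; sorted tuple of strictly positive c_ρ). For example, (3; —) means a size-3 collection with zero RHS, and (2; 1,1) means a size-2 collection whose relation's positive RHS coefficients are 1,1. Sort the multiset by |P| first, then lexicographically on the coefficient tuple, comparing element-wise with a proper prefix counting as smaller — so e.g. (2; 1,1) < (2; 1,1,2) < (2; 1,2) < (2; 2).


Σ has 18 primitive collections:

  P={1,7}:  v_{1} + v_{7} = 0 ; sig = (2; —)
  P={4,9}:  v_{4} + v_{9} = 0 ; sig = (2; —)
  P={2,5}:  v_{2} + v_{5} = v_{1} + v_{4} ; sig = (2; 1,1)
  P={2,10}:  v_{2} + v_{10} = v_{7} + v_{9} ; sig = (2; 1,1)
  P={3,6}:  v_{3} + v_{6} = v_{1} + v_{9} ; sig = (2; 1,1)
  P={1,10}:  v_{1} + v_{10} = v_{3} + v_{8} + v_{9} ; sig = (2; 1,1,1)
  P={4,6}:  v_{4} + v_{6} = v_{1} + v_{2} + v_{8} ; sig = (2; 1,1,1)
  P={4,10}:  v_{4} + v_{10} = v_{3} + v_{7} + v_{8} ; sig = (2; 1,1,1)
  P={5,7}:  v_{5} + v_{7} = v_{3} + v_{4} + v_{8} ; sig = (2; 1,1,1)
  P={5,9}:  v_{5} + v_{9} = v_{1} + v_{3} + v_{8} ; sig = (2; 1,1,1)
  P={6,7}:  v_{6} + v_{7} = v_{2} + v_{8} + v_{9} ; sig = (2; 1,1,1)
  P={5,6}:  v_{5} + v_{6} = 2·v_{1} + v_{8} ; sig = (2; 1,2)
  P={6,10}:  v_{6} + v_{10} = v_{8} + 2·v_{9} ; sig = (2; 1,2)
  P={5,10}:  v_{5} + v_{10} = 2·v_{3} + 2·v_{8} ; sig = (2; 2,2)
  P={2,3,8}:  v_{2} + v_{3} + v_{8} = 0 ; sig = (3; —)
  P={1,2,8,9}:  v_{1} + v_{2} + v_{8} + v_{9} = v_{6} ; sig = (4; 1)
  P={1,3,4,8}:  v_{1} + v_{3} + v_{4} + v_{8} = v_{5} ; sig = (4; 1)
  P={3,7,8,9}:  v_{3} + v_{7} + v_{8} + v_{9} = v_{10} ; sig = (4; 1)

Sorted signature multiset PRS(X):
{ (2; —) ×2,  (2; 1,1) ×3,  (2; 1,1,1) ×6,  (2; 1,2) ×2,  (2; 2,2),  (3; —),  (4; 1) ×3 }


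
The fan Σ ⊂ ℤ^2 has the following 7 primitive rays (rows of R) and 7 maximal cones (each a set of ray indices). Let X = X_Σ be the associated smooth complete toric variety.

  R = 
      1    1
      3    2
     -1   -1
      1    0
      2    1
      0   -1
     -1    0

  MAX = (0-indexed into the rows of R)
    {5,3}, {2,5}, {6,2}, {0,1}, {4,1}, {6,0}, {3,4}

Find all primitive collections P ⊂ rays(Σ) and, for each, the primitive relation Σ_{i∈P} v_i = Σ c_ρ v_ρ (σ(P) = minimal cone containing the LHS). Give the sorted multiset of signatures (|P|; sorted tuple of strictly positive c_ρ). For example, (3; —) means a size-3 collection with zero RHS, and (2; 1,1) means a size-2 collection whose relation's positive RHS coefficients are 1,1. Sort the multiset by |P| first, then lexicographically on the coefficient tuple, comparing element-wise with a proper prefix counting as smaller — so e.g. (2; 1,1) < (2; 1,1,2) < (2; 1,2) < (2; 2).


14 collections generate NE(X_Σ); each relation:

  {0,2}:  v_{0} + v_{2} = 0 ; sig = (2; —)
  {3,6}:  v_{3} + v_{6} = 0 ; sig = (2; —)
  {0,3}:  v_{0} + v_{3} = v_{4} ; sig = (2; 1)
  {0,4}:  v_{0} + v_{4} = v_{1} ; sig = (2; 1)
  {0,5}:  v_{0} + v_{5} = v_{3} ; sig = (2; 1)
  {1,2}:  v_{1} + v_{2} = v_{4} ; sig = (2; 1)
  {2,3}:  v_{2} + v_{3} = v_{5} ; sig = (2; 1)
  {2,4}:  v_{2} + v_{4} = v_{3} ; sig = (2; 1)
  {4,6}:  v_{4} + v_{6} = v_{0} ; sig = (2; 1)
  {5,6}:  v_{5} + v_{6} = v_{2} ; sig = (2; 1)
  {1,5}:  v_{1} + v_{5} = v_{3} + v_{4} ; sig = (2; 1,1)
  {1,3}:  v_{1} + v_{3} = 2·v_{4} ; sig = (2; 2)
  {1,6}:  v_{1} + v_{6} = 2·v_{0} ; sig = (2; 2)
  {4,5}:  v_{4} + v_{5} = 2·v_{3} ; sig = (2; 2)

Sorted signature multiset PRS(X):
    |P|=2: 14 collections, coeffs (), (), (1), (1), (1), (1), (1), (1), (1), (1), (1,1), (2), (2), (2)


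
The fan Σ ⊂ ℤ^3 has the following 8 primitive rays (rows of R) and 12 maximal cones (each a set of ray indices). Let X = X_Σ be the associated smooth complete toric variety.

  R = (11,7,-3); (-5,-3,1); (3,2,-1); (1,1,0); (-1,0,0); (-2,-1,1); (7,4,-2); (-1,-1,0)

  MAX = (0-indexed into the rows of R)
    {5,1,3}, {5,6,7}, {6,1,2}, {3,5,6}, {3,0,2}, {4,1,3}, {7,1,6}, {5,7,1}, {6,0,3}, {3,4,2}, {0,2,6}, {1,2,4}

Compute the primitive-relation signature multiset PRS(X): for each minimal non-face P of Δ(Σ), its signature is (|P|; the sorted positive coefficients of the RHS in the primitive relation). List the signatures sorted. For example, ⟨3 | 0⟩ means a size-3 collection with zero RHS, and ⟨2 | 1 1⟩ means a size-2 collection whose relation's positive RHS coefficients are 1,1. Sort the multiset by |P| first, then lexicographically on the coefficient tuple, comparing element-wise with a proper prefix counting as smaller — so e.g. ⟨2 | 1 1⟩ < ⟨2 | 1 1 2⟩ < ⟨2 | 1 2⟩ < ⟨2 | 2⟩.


Minimal non-faces — 14 found among 8 rays, 12 max cones:

  • {3,7}:  v_{3} + v_{7} = 0  ⇒ sig = ⟨2 | 0⟩
  • {2,5}:  v_{2} + v_{5} = v_{3}  ⇒ sig = ⟨2 | 1⟩
  • {0,7}:  v_{0} + v_{7} = v_{2} + v_{6}  ⇒ sig = ⟨2 | 1 1⟩
  • {2,7}:  v_{2} + v_{7} = v_{1} + v_{6}  ⇒ sig = ⟨2 | 1 1⟩
  • {4,7}:  v_{4} + v_{7} = v_{1} + v_{2}  ⇒ sig = ⟨2 | 1 1⟩
  • {0,5}:  v_{0} + v_{5} = 2·v_{3} + v_{6}  ⇒ sig = ⟨2 | 1 2⟩
  • {4,5}:  v_{4} + v_{5} = v_{1} + 2·v_{3}  ⇒ sig = ⟨2 | 1 2⟩
  • {0,4}:  v_{0} + v_{4} = 3·v_{2} + v_{3}  ⇒ sig = ⟨2 | 1 3⟩
  • {0,1}:  v_{0} + v_{1} = 2·v_{2}  ⇒ sig = ⟨2 | 2⟩
  • {4,6}:  v_{4} + v_{6} = 2·v_{2}  ⇒ sig = ⟨2 | 2⟩
  • {1,5,6}:  v_{1} + v_{5} + v_{6} = 0  ⇒ sig = ⟨3 | 0⟩
  • {1,2,3}:  v_{1} + v_{2} + v_{3} = v_{4}  ⇒ sig = ⟨3 | 1⟩
  • {1,3,6}:  v_{1} + v_{3} + v_{6} = v_{2}  ⇒ sig = ⟨3 | 1⟩
  • {2,3,6}:  v_{2} + v_{3} + v_{6} = v_{0}  ⇒ sig = ⟨3 | 1⟩

Sorted signature multiset PRS(X):
{ ⟨2 | 0⟩,  ⟨2 | 1⟩,  ⟨2 | 1 1⟩ ×3,  ⟨2 | 1 2⟩ ×2,  ⟨2 | 1 3⟩,  ⟨2 | 2⟩ ×2,  ⟨3 | 0⟩,  ⟨3 | 1⟩ ×3 }


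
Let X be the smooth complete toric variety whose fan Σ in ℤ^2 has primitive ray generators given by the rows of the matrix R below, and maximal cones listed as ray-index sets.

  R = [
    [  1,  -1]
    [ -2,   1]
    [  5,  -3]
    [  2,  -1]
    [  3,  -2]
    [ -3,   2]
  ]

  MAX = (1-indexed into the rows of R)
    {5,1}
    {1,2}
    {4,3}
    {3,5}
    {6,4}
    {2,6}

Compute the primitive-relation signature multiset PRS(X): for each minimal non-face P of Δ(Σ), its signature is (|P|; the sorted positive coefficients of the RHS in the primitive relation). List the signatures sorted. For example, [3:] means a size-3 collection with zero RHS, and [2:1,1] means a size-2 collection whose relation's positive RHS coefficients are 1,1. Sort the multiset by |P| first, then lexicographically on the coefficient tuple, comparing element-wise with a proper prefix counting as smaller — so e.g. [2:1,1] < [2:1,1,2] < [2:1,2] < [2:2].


Δ(Σ) — 6 vertices, 9 min non-faces:

  P={2,4}:  v_{2} + v_{4} = 0 — sig = [2:]
  P={5,6}:  v_{5} + v_{6} = 0 — sig = [2:]
  P={1,4}:  v_{1} + v_{4} = v_{5} — sig = [2:1]
  P={1,6}:  v_{1} + v_{6} = v_{2} — sig = [2:1]
  P={2,3}:  v_{2} + v_{3} = v_{5} — sig = [2:1]
  P={2,5}:  v_{2} + v_{5} = v_{1} — sig = [2:1]
  P={3,6}:  v_{3} + v_{6} = v_{4} — sig = [2:1]
  P={4,5}:  v_{4} + v_{5} = v_{3} — sig = [2:1]
  P={1,3}:  v_{1} + v_{3} = 2·v_{5} — sig = [2:2]

Hence PRS(X_Σ) =
[[2:], [2:], [2:1], [2:1], [2:1], [2:1], [2:1], [2:1], [2:2]]


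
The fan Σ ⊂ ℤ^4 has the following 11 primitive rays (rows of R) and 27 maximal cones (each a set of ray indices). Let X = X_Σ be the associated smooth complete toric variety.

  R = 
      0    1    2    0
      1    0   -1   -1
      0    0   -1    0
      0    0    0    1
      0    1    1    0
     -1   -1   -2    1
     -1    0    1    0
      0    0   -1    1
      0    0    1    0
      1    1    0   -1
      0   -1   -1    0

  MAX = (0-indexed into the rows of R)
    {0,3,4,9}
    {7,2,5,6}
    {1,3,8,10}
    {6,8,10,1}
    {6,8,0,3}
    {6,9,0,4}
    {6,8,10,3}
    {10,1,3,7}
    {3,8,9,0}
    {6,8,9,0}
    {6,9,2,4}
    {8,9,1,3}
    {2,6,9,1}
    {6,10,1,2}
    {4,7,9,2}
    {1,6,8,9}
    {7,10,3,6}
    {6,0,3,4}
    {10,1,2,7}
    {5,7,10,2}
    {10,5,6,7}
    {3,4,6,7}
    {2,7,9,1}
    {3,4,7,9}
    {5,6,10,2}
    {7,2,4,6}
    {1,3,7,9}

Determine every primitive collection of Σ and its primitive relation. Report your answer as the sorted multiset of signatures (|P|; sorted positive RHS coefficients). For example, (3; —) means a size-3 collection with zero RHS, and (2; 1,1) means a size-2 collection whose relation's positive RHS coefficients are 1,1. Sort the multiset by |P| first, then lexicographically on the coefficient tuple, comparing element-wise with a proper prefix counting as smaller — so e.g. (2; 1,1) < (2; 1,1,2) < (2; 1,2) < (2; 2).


Primitive collections (22):

  P={2,8}:  v_{2} + v_{8} = 0  →  sig = (2; —)
  P={4,10}:  v_{4} + v_{10} = 0  →  sig = (2; —)
  P={0,2}:  v_{0} + v_{2} = v_{4}  →  sig = (2; 1)
  P={0,10}:  v_{0} + v_{10} = v_{8}  →  sig = (2; 1)
  P={1,4}:  v_{1} + v_{4} = v_{9}  →  sig = (2; 1)
  P={2,3}:  v_{2} + v_{3} = v_{7}  →  sig = (2; 1)
  P={4,8}:  v_{4} + v_{8} = v_{0}  →  sig = (2; 1)
  P={7,8}:  v_{7} + v_{8} = v_{3}  →  sig = (2; 1)
  P={9,10}:  v_{9} + v_{10} = v_{1}  →  sig = (2; 1)
  P={0,1}:  v_{0} + v_{1} = v_{8} + v_{9}  →  sig = (2; 1,1)
  P={0,5}:  v_{0} + v_{5} = v_{6} + v_{7}  →  sig = (2; 1,1)
  P={0,7}:  v_{0} + v_{7} = v_{3} + v_{4}  →  sig = (2; 1,1)
  P={4,5}:  v_{4} + v_{5} = v_{2} + v_{6} + v_{7}  →  sig = (2; 1,1,1)
  P={5,8}:  v_{5} + v_{8} = v_{6} + v_{7} + v_{10}  →  sig = (2; 1,1,1)
  P={3,5}:  v_{3} + v_{5} = v_{6} + 2·v_{7} + v_{10}  →  sig = (2; 1,1,2)
  P={1,5}:  v_{1} + v_{5} = 2·v_{2} + v_{10}  →  sig = (2; 1,2)
  P={5,9}:  v_{5} + v_{9} = 2·v_{2}  →  sig = (2; 2)
  P={1,3,6}:  v_{1} + v_{3} + v_{6} = 0  →  sig = (3; —)
  P={1,6,7}:  v_{1} + v_{6} + v_{7} = v_{2}  →  sig = (3; 1)
  P={3,6,9}:  v_{3} + v_{6} + v_{9} = v_{4}  →  sig = (3; 1)
  P={6,7,9}:  v_{6} + v_{7} + v_{9} = v_{2} + v_{4}  →  sig = (3; 1,1)
  P={2,6,7,10}:  v_{2} + v_{6} + v_{7} + v_{10} = v_{5}  →  sig = (4; 1)

Hence PRS(X_Σ) =
[(2; —), (2; —), (2; 1), (2; 1), (2; 1), (2; 1), (2; 1), (2; 1), (2; 1), (2; 1,1), (2; 1,1), (2; 1,1), (2; 1,1,1), (2; 1,1,1), (2; 1,1,2), (2; 1,2), (2; 2), (3; —), (3; 1), (3; 1), (3; 1,1), (4; 1)]


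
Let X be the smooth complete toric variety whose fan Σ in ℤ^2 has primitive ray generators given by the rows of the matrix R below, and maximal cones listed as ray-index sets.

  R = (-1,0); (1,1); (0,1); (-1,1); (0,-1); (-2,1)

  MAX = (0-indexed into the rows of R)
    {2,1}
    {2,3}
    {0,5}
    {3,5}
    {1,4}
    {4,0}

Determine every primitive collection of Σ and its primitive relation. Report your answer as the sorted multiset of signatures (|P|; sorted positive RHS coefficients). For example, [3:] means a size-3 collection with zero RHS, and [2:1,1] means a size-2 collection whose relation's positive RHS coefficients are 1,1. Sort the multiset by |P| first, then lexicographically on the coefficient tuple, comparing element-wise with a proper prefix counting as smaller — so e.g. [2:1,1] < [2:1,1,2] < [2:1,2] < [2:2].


Minimal non-faces — 9 found among 6 rays, 6 max cones:

  P = {2,4}:  v_{2} + v_{4} = 0 ; sig = [2:]
  P = {0,1}:  v_{0} + v_{1} = v_{2} ; sig = [2:1]
  P = {0,2}:  v_{0} + v_{2} = v_{3} ; sig = [2:1]
  P = {0,3}:  v_{0} + v_{3} = v_{5} ; sig = [2:1]
  P = {3,4}:  v_{3} + v_{4} = v_{0} ; sig = [2:1]
  P = {1,5}:  v_{1} + v_{5} = v_{2} + v_{3} ; sig = [2:1,1]
  P = {1,3}:  v_{1} + v_{3} = 2·v_{2} ; sig = [2:2]
  P = {2,5}:  v_{2} + v_{5} = 2·v_{3} ; sig = [2:2]
  P = {4,5}:  v_{4} + v_{5} = 2·v_{0} ; sig = [2:2]

Signatures (|P|; sorted positive RHS coefficients), sorted:
{ [2:],  [2:1] ×4,  [2:1,1],  [2:2] ×3 }


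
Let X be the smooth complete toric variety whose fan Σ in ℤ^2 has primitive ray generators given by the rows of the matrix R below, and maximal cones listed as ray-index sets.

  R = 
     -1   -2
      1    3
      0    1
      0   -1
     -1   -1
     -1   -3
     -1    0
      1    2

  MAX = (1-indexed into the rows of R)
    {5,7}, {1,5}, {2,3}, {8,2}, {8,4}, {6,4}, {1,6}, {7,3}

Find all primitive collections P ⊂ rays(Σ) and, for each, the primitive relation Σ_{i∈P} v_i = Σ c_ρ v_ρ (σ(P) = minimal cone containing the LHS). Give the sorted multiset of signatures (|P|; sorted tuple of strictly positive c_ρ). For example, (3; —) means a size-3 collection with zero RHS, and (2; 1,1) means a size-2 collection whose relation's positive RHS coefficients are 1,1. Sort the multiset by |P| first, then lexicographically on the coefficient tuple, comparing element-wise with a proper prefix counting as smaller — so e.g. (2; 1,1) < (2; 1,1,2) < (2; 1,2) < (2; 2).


Primitive collections (20):

  • {1,8}:  v_{1} + v_{8} = 0  ⇒ sig = (2; —)
  • {2,6}:  v_{2} + v_{6} = 0  ⇒ sig = (2; —)
  • {3,4}:  v_{3} + v_{4} = 0  ⇒ sig = (2; —)
  • {1,2}:  v_{1} + v_{2} = v_{3}  ⇒ sig = (2; 1)
  • {1,3}:  v_{1} + v_{3} = v_{5}  ⇒ sig = (2; 1)
  • {1,4}:  v_{1} + v_{4} = v_{6}  ⇒ sig = (2; 1)
  • {2,4}:  v_{2} + v_{4} = v_{8}  ⇒ sig = (2; 1)
  • {3,5}:  v_{3} + v_{5} = v_{7}  ⇒ sig = (2; 1)
  • {3,6}:  v_{3} + v_{6} = v_{1}  ⇒ sig = (2; 1)
  • {3,8}:  v_{3} + v_{8} = v_{2}  ⇒ sig = (2; 1)
  • {4,5}:  v_{4} + v_{5} = v_{1}  ⇒ sig = (2; 1)
  • {4,7}:  v_{4} + v_{7} = v_{5}  ⇒ sig = (2; 1)
  • {5,8}:  v_{5} + v_{8} = v_{3}  ⇒ sig = (2; 1)
  • {6,8}:  v_{6} + v_{8} = v_{4}  ⇒ sig = (2; 1)
  • {6,7}:  v_{6} + v_{7} = v_{1} + v_{5}  ⇒ sig = (2; 1,1)
  • {1,7}:  v_{1} + v_{7} = 2·v_{5}  ⇒ sig = (2; 2)
  • {2,5}:  v_{2} + v_{5} = 2·v_{3}  ⇒ sig = (2; 2)
  • {5,6}:  v_{5} + v_{6} = 2·v_{1}  ⇒ sig = (2; 2)
  • {7,8}:  v_{7} + v_{8} = 2·v_{3}  ⇒ sig = (2; 2)
  • {2,7}:  v_{2} + v_{7} = 3·v_{3}  ⇒ sig = (2; 3)

Hence PRS(X_Σ) =
{ (2; —) ×3,  (2; 1) ×11,  (2; 1,1),  (2; 2) ×4,  (2; 3) }


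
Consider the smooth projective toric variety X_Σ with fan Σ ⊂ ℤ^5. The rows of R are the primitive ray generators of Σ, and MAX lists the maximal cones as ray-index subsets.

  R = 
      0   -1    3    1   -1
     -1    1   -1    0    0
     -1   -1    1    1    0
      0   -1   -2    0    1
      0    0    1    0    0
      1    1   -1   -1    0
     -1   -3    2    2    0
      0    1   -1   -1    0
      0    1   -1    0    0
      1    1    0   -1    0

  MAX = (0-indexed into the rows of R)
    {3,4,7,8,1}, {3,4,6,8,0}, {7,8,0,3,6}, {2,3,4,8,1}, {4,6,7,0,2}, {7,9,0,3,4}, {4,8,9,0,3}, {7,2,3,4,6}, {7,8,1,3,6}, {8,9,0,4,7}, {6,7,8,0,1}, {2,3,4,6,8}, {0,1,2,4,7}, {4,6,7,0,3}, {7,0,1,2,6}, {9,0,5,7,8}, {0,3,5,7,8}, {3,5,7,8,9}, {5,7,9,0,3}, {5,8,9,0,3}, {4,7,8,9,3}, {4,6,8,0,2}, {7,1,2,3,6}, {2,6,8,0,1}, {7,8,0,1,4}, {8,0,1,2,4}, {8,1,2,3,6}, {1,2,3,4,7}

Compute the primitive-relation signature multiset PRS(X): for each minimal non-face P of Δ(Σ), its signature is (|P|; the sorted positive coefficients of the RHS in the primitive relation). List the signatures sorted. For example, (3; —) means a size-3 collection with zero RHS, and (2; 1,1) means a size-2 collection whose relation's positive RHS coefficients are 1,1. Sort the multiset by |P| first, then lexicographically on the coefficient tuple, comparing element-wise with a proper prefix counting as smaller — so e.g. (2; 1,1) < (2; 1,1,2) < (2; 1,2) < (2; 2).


The 14 primitive collections of Σ (r=10, n=5):

  • {2,5}:  v_{2} + v_{5} = 0  →  sig = (2; —)
  • {2,9}:  v_{2} + v_{9} = v_{4}  →  sig = (2; 1)
  • {4,5}:  v_{4} + v_{5} = v_{9}  →  sig = (2; 1)
  • {1,5}:  v_{1} + v_{5} = v_{7} + v_{8}  →  sig = (2; 1,1)
  • {5,6}:  v_{5} + v_{6} = v_{0} + v_{3}  →  sig = (2; 1,1)
  • {1,9}:  v_{1} + v_{9} = v_{4} + v_{7} + v_{8}  →  sig = (2; 1,1,1)
  • {6,9}:  v_{6} + v_{9} = v_{0} + v_{3} + v_{4}  →  sig = (2; 1,1,1)
  • {0,2,3}:  v_{0} + v_{2} + v_{3} = v_{6}  →  sig = (3; 1)
  • {2,7,8}:  v_{2} + v_{7} + v_{8} = v_{1}  →  sig = (3; 1)
  • {0,1,3}:  v_{0} + v_{1} + v_{3} = v_{6} + v_{7} + v_{8}  →  sig = (3; 1,1,1)
  • {1,4,6}:  v_{1} + v_{4} + v_{6} = 2·v_{2}  →  sig = (3; 2)
  • {4,6,7,8}:  v_{4} + v_{6} + v_{7} + v_{8} = v_{2}  →  sig = (4; 1)
  • {0,3,4,7,8}:  v_{0} + v_{3} + v_{4} + v_{7} + v_{8} = 0  →  sig = (5; —)
  • {0,3,7,8,9}:  v_{0} + v_{3} + v_{7} + v_{8} + v_{9} = v_{5}  →  sig = (5; 1)

so the primitive-relation signature multiset is
{ (2; —),  (2; 1) ×2,  (2; 1,1) ×2,  (2; 1,1,1) ×2,  (3; 1) ×2,  (3; 1,1,1),  (3; 2),  (4; 1),  (5; —),  (5; 1) }
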